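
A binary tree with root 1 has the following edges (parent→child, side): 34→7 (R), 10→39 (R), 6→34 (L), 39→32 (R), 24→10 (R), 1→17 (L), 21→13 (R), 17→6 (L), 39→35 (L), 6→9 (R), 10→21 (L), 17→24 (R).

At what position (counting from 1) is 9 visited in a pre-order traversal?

Pre-order visits the node, then its left subtree, then its right subtree.
Visit 1.
At 1: go left to 17.
  Visit 17.
  At 17: go left to 6.
    Visit 6.
    At 6: go left to 34.
      Visit 34.
      At 34: no left child.
      At 34: go right to 7.
        7 is a leaf — visit 7.
    At 6: go right to 9.
      9 is a leaf — visit 9.
  At 17: go right to 24.
    Visit 24.
    At 24: no left child.
    At 24: go right to 10.
      Visit 10.
      At 10: go left to 21.
        Visit 21.
        At 21: no left child.
        At 21: go right to 13.
          13 is a leaf — visit 13.
      At 10: go right to 39.
        Visit 39.
        At 39: go left to 35.
          35 is a leaf — visit 35.
        At 39: go right to 32.
          32 is a leaf — visit 32.
At 1: no right child.
Full pre-order sequence: 1, 17, 6, 34, 7, 9, 24, 10, 21, 13, 39, 35, 32.

6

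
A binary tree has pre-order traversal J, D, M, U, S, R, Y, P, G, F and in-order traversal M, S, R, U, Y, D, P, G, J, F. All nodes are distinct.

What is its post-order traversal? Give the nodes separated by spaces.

R S Y U M G P D F J

The first element of pre-order is the root; it splits in-order into left and right subtrees.
Root J: left subtree has 8 nodes {M, S, R, U, Y, D, P, G}, right has 1 {F}.
  Root D: left subtree has 5 nodes {M, S, R, U, Y}, right has 2 {P, G}.
    Root M: left subtree has 0 nodes { }, right has 4 {S, R, U, Y}.
      Root U: left subtree has 2 nodes {S, R}, right has 1 {Y}.
        Root S: left subtree has 0 nodes { }, right has 1 {R}.
    Root P: left subtree has 0 nodes { }, right has 1 {G}.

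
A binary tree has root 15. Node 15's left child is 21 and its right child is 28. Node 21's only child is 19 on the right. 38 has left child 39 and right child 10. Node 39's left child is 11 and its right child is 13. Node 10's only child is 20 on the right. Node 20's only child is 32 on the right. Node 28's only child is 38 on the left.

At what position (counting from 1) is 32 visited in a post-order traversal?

6

Post-order visits the left subtree, then the right subtree, then the node.
At 15: go left to 21.
  At 21: no left child.
  At 21: go right to 19.
    19 is a leaf — visit 19.
  Visit 21.
At 15: go right to 28.
  At 28: go left to 38.
    At 38: go left to 39.
      At 39: go left to 11.
        11 is a leaf — visit 11.
      At 39: go right to 13.
        13 is a leaf — visit 13.
      Visit 39.
    At 38: go right to 10.
      At 10: no left child.
      At 10: go right to 20.
        At 20: no left child.
        At 20: go right to 32.
          32 is a leaf — visit 32.
        Visit 20.
      Visit 10.
    Visit 38.
  At 28: no right child.
  Visit 28.
Visit 15.
Full post-order sequence: 19, 21, 11, 13, 39, 32, 20, 10, 38, 28, 15.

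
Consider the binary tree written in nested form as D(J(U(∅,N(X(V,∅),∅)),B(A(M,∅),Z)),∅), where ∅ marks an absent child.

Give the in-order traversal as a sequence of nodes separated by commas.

In-order visits the left subtree, then the node, then the right subtree.
At D: go left to J.
  At J: go left to U.
    At U: no left child.
    Visit U.
    At U: go right to N.
      At N: go left to X.
        At X: go left to V.
          V is a leaf — visit V.
        Visit X.
        At X: no right child.
      Visit N.
      At N: no right child.
  Visit J.
  At J: go right to B.
    At B: go left to A.
      At A: go left to M.
        M is a leaf — visit M.
      Visit A.
      At A: no right child.
    Visit B.
    At B: go right to Z.
      Z is a leaf — visit Z.
Visit D.
At D: no right child.

U, V, X, N, J, M, A, B, Z, D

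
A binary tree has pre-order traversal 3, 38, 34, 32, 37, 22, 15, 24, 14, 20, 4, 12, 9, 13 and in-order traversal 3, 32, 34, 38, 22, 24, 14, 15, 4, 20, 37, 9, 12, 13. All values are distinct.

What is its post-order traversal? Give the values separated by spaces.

The first element of pre-order is the root; it splits in-order into left and right subtrees.
Root 3: left subtree has 0 nodes { }, right has 13 {32, 34, 38, 22, 24, 14, 15, 4, 20, 37, 9, 12, 13}.
  Root 38: left subtree has 2 nodes {32, 34}, right has 10 {22, 24, 14, 15, 4, 20, 37, 9, 12, 13}.
    Root 34: left subtree has 1 node {32}, right has 0 { }.
    Root 37: left subtree has 6 nodes {22, 24, 14, 15, 4, 20}, right has 3 {9, 12, 13}.
      Root 22: left subtree has 0 nodes { }, right has 5 {24, 14, 15, 4, 20}.
        Root 15: left subtree has 2 nodes {24, 14}, right has 2 {4, 20}.
          Root 24: left subtree has 0 nodes { }, right has 1 {14}.
          Root 20: left subtree has 1 node {4}, right has 0 { }.
      Root 12: left subtree has 1 node {9}, right has 1 {13}.

32 34 14 24 4 20 15 22 9 13 12 37 38 3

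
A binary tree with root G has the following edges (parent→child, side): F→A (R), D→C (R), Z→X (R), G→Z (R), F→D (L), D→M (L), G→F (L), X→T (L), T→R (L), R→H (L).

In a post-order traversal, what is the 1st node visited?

M

Post-order visits the left subtree, then the right subtree, then the node.
At G: go left to F.
  At F: go left to D.
    At D: go left to M.
      M is a leaf — visit M.
    At D: go right to C.
      C is a leaf — visit C.
    Visit D.
  At F: go right to A.
    A is a leaf — visit A.
  Visit F.
At G: go right to Z.
  At Z: no left child.
  At Z: go right to X.
    At X: go left to T.
      At T: go left to R.
        At R: go left to H.
          H is a leaf — visit H.
        At R: no right child.
        Visit R.
      At T: no right child.
      Visit T.
    At X: no right child.
    Visit X.
  Visit Z.
Visit G.
Full post-order sequence: M, C, D, A, F, H, R, T, X, Z, G.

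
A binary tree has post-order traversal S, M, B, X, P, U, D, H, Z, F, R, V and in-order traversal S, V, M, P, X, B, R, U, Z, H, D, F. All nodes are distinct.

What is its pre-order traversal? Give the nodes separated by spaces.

The last element of post-order is the root; it splits in-order into left and right subtrees.
Root V: left subtree has 1 node {S}, right has 10 {M, P, X, B, R, U, Z, H, D, F}.
  Root R: left subtree has 4 nodes {M, P, X, B}, right has 5 {U, Z, H, D, F}.
    Root P: left subtree has 1 node {M}, right has 2 {X, B}.
      Root X: left subtree has 0 nodes { }, right has 1 {B}.
    Root F: left subtree has 4 nodes {U, Z, H, D}, right has 0 { }.
      Root Z: left subtree has 1 node {U}, right has 2 {H, D}.
        Root H: left subtree has 0 nodes { }, right has 1 {D}.

V S R P M X B F Z U H D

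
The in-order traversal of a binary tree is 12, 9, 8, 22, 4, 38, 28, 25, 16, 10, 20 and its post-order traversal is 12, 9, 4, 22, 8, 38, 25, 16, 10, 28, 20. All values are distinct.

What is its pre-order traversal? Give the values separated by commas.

20, 28, 38, 8, 9, 12, 22, 4, 10, 16, 25

The last element of post-order is the root; it splits in-order into left and right subtrees.
Root 20: left subtree has 10 nodes {12, 9, 8, 22, 4, 38, 28, 25, 16, 10}, right has 0 { }.
  Root 28: left subtree has 6 nodes {12, 9, 8, 22, 4, 38}, right has 3 {25, 16, 10}.
    Root 38: left subtree has 5 nodes {12, 9, 8, 22, 4}, right has 0 { }.
      Root 8: left subtree has 2 nodes {12, 9}, right has 2 {22, 4}.
        Root 9: left subtree has 1 node {12}, right has 0 { }.
        Root 22: left subtree has 0 nodes { }, right has 1 {4}.
    Root 10: left subtree has 2 nodes {25, 16}, right has 0 { }.
      Root 16: left subtree has 1 node {25}, right has 0 { }.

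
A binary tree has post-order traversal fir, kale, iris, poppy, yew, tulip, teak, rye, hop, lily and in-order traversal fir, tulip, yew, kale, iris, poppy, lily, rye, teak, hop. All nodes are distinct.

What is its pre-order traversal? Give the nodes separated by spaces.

The last element of post-order is the root; it splits in-order into left and right subtrees.
Root lily: left subtree has 6 nodes {fir, tulip, yew, kale, iris, poppy}, right has 3 {rye, teak, hop}.
  Root tulip: left subtree has 1 node {fir}, right has 4 {yew, kale, iris, poppy}.
    Root yew: left subtree has 0 nodes { }, right has 3 {kale, iris, poppy}.
      Root poppy: left subtree has 2 nodes {kale, iris}, right has 0 { }.
        Root iris: left subtree has 1 node {kale}, right has 0 { }.
  Root hop: left subtree has 2 nodes {rye, teak}, right has 0 { }.
    Root rye: left subtree has 0 nodes { }, right has 1 {teak}.

lily tulip fir yew poppy iris kale hop rye teak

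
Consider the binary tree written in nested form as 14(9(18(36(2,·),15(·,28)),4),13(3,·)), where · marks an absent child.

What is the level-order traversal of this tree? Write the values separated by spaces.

14 9 13 18 4 3 36 15 2 28

Level-order visits nodes level by level from the root, left to right within each level.
Level 0: 14
Level 1: 9, 13
Level 2: 18, 4, 3
Level 3: 36, 15
Level 4: 2, 28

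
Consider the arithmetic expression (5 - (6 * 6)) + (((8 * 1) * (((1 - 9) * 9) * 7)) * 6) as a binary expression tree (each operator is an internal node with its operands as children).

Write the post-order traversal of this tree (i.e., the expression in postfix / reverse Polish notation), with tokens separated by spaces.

5 6 6 * - 8 1 * 1 9 - 9 * 7 * * 6 * +

Post-order on an expression tree gives postfix notation: for each operator, emit left operand, right operand, then the operator.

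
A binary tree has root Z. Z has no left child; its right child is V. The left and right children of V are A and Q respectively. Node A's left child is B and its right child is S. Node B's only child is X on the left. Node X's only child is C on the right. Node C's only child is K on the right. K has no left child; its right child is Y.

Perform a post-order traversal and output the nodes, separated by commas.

Y, K, C, X, B, S, A, Q, V, Z

Post-order visits the left subtree, then the right subtree, then the node.
At Z: no left child.
At Z: go right to V.
  At V: go left to A.
    At A: go left to B.
      At B: go left to X.
        At X: no left child.
        At X: go right to C.
          At C: no left child.
          At C: go right to K.
            At K: no left child.
            At K: go right to Y.
              Y is a leaf — visit Y.
            Visit K.
          Visit C.
        Visit X.
      At B: no right child.
      Visit B.
    At A: go right to S.
      S is a leaf — visit S.
    Visit A.
  At V: go right to Q.
    Q is a leaf — visit Q.
  Visit V.
Visit Z.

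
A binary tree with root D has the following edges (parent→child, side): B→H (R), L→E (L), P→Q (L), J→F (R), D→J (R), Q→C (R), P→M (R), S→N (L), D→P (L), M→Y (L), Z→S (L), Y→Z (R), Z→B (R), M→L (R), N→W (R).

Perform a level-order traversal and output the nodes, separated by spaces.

Level-order visits nodes level by level from the root, left to right within each level.
Level 0: D
Level 1: P, J
Level 2: Q, M, F
Level 3: C, Y, L
Level 4: Z, E
Level 5: S, B
Level 6: N, H
Level 7: W

D P J Q M F C Y L Z E S B N H W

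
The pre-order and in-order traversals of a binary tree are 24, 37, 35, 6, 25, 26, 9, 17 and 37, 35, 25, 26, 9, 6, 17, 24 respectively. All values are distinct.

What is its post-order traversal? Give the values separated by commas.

9, 26, 25, 17, 6, 35, 37, 24

The first element of pre-order is the root; it splits in-order into left and right subtrees.
Root 24: left subtree has 7 nodes {37, 35, 25, 26, 9, 6, 17}, right has 0 { }.
  Root 37: left subtree has 0 nodes { }, right has 6 {35, 25, 26, 9, 6, 17}.
    Root 35: left subtree has 0 nodes { }, right has 5 {25, 26, 9, 6, 17}.
      Root 6: left subtree has 3 nodes {25, 26, 9}, right has 1 {17}.
        Root 25: left subtree has 0 nodes { }, right has 2 {26, 9}.
          Root 26: left subtree has 0 nodes { }, right has 1 {9}.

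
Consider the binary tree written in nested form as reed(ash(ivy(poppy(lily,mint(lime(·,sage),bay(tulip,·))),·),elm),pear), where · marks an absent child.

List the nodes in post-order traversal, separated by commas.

Post-order visits the left subtree, then the right subtree, then the node.
At reed: go left to ash.
  At ash: go left to ivy.
    At ivy: go left to poppy.
      At poppy: go left to lily.
        lily is a leaf — visit lily.
      At poppy: go right to mint.
        At mint: go left to lime.
          At lime: no left child.
          At lime: go right to sage.
            sage is a leaf — visit sage.
          Visit lime.
        At mint: go right to bay.
          At bay: go left to tulip.
            tulip is a leaf — visit tulip.
          At bay: no right child.
          Visit bay.
        Visit mint.
      Visit poppy.
    At ivy: no right child.
    Visit ivy.
  At ash: go right to elm.
    elm is a leaf — visit elm.
  Visit ash.
At reed: go right to pear.
  pear is a leaf — visit pear.
Visit reed.

lily, sage, lime, tulip, bay, mint, poppy, ivy, elm, ash, pear, reed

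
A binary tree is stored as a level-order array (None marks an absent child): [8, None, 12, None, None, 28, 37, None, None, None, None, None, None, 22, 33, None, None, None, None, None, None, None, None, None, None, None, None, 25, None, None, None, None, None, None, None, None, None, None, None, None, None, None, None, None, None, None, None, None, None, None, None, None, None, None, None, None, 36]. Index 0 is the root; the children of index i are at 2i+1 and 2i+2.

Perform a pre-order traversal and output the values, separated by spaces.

8 12 28 37 22 25 36 33

Pre-order visits the node, then its left subtree, then its right subtree.
Visit 8.
At 8: no left child.
At 8: go right to 12.
  Visit 12.
  At 12: go left to 28.
    28 is a leaf — visit 28.
  At 12: go right to 37.
    Visit 37.
    At 37: go left to 22.
      Visit 22.
      At 22: go left to 25.
        Visit 25.
        At 25: no left child.
        At 25: go right to 36.
          36 is a leaf — visit 36.
      At 22: no right child.
    At 37: go right to 33.
      33 is a leaf — visit 33.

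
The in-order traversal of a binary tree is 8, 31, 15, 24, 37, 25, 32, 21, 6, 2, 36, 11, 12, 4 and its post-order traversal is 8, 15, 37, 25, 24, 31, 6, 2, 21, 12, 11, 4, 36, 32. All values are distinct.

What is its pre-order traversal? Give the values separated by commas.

The last element of post-order is the root; it splits in-order into left and right subtrees.
Root 32: left subtree has 6 nodes {8, 31, 15, 24, 37, 25}, right has 7 {21, 6, 2, 36, 11, 12, 4}.
  Root 31: left subtree has 1 node {8}, right has 4 {15, 24, 37, 25}.
    Root 24: left subtree has 1 node {15}, right has 2 {37, 25}.
      Root 25: left subtree has 1 node {37}, right has 0 { }.
  Root 36: left subtree has 3 nodes {21, 6, 2}, right has 3 {11, 12, 4}.
    Root 21: left subtree has 0 nodes { }, right has 2 {6, 2}.
      Root 2: left subtree has 1 node {6}, right has 0 { }.
    Root 4: left subtree has 2 nodes {11, 12}, right has 0 { }.
      Root 11: left subtree has 0 nodes { }, right has 1 {12}.

32, 31, 8, 24, 15, 25, 37, 36, 21, 2, 6, 4, 11, 12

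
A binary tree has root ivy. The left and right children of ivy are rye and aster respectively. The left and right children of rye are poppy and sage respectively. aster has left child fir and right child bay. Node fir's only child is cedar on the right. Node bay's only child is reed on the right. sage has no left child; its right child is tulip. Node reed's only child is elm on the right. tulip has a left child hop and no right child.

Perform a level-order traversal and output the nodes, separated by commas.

ivy, rye, aster, poppy, sage, fir, bay, tulip, cedar, reed, hop, elm

Level-order visits nodes level by level from the root, left to right within each level.
Level 0: ivy
Level 1: rye, aster
Level 2: poppy, sage, fir, bay
Level 3: tulip, cedar, reed
Level 4: hop, elm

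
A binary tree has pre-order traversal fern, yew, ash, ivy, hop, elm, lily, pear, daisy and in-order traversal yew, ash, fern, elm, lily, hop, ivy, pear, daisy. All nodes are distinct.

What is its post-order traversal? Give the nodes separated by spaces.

The first element of pre-order is the root; it splits in-order into left and right subtrees.
Root fern: left subtree has 2 nodes {yew, ash}, right has 6 {elm, lily, hop, ivy, pear, daisy}.
  Root yew: left subtree has 0 nodes { }, right has 1 {ash}.
  Root ivy: left subtree has 3 nodes {elm, lily, hop}, right has 2 {pear, daisy}.
    Root hop: left subtree has 2 nodes {elm, lily}, right has 0 { }.
      Root elm: left subtree has 0 nodes { }, right has 1 {lily}.
    Root pear: left subtree has 0 nodes { }, right has 1 {daisy}.

ash yew lily elm hop daisy pear ivy fern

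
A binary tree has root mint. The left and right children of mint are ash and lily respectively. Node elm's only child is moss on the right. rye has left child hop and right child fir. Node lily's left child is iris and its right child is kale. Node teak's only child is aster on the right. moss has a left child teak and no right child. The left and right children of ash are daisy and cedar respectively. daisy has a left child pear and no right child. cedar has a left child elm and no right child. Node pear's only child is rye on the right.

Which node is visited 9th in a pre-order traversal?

elm

Pre-order visits the node, then its left subtree, then its right subtree.
Visit mint.
At mint: go left to ash.
  Visit ash.
  At ash: go left to daisy.
    Visit daisy.
    At daisy: go left to pear.
      Visit pear.
      At pear: no left child.
      At pear: go right to rye.
        Visit rye.
        At rye: go left to hop.
          hop is a leaf — visit hop.
        At rye: go right to fir.
          fir is a leaf — visit fir.
    At daisy: no right child.
  At ash: go right to cedar.
    Visit cedar.
    At cedar: go left to elm.
      Visit elm.
      At elm: no left child.
      At elm: go right to moss.
        Visit moss.
        At moss: go left to teak.
          Visit teak.
          At teak: no left child.
          At teak: go right to aster.
            aster is a leaf — visit aster.
        At moss: no right child.
    At cedar: no right child.
At mint: go right to lily.
  Visit lily.
  At lily: go left to iris.
    iris is a leaf — visit iris.
  At lily: go right to kale.
    kale is a leaf — visit kale.
Full pre-order sequence: mint, ash, daisy, pear, rye, hop, fir, cedar, elm, moss, teak, aster, lily, iris, kale.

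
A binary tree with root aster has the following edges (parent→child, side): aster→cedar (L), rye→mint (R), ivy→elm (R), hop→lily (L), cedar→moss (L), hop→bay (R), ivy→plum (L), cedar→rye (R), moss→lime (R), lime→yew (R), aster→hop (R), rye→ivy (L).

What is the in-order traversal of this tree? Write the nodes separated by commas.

moss, lime, yew, cedar, plum, ivy, elm, rye, mint, aster, lily, hop, bay

In-order visits the left subtree, then the node, then the right subtree.
At aster: go left to cedar.
  At cedar: go left to moss.
    At moss: no left child.
    Visit moss.
    At moss: go right to lime.
      At lime: no left child.
      Visit lime.
      At lime: go right to yew.
        yew is a leaf — visit yew.
  Visit cedar.
  At cedar: go right to rye.
    At rye: go left to ivy.
      At ivy: go left to plum.
        plum is a leaf — visit plum.
      Visit ivy.
      At ivy: go right to elm.
        elm is a leaf — visit elm.
    Visit rye.
    At rye: go right to mint.
      mint is a leaf — visit mint.
Visit aster.
At aster: go right to hop.
  At hop: go left to lily.
    lily is a leaf — visit lily.
  Visit hop.
  At hop: go right to bay.
    bay is a leaf — visit bay.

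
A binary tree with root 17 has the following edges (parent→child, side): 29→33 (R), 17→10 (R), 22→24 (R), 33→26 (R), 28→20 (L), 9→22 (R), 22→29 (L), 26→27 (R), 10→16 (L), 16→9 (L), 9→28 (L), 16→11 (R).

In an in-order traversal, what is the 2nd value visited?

In-order visits the left subtree, then the node, then the right subtree.
At 17: no left child.
Visit 17.
At 17: go right to 10.
  At 10: go left to 16.
    At 16: go left to 9.
      At 9: go left to 28.
        At 28: go left to 20.
          20 is a leaf — visit 20.
        Visit 28.
        At 28: no right child.
      Visit 9.
      At 9: go right to 22.
        At 22: go left to 29.
          At 29: no left child.
          Visit 29.
          At 29: go right to 33.
            At 33: no left child.
            Visit 33.
            At 33: go right to 26.
              At 26: no left child.
              Visit 26.
              At 26: go right to 27.
                27 is a leaf — visit 27.
        Visit 22.
        At 22: go right to 24.
          24 is a leaf — visit 24.
    Visit 16.
    At 16: go right to 11.
      11 is a leaf — visit 11.
  Visit 10.
  At 10: no right child.
Full in-order sequence: 17, 20, 28, 9, 29, 33, 26, 27, 22, 24, 16, 11, 10.

20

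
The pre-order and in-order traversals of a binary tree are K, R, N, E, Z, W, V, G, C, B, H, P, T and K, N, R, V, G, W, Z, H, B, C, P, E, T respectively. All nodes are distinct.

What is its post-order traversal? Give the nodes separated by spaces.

The first element of pre-order is the root; it splits in-order into left and right subtrees.
Root K: left subtree has 0 nodes { }, right has 12 {N, R, V, G, W, Z, H, B, C, P, E, T}.
  Root R: left subtree has 1 node {N}, right has 10 {V, G, W, Z, H, B, C, P, E, T}.
    Root E: left subtree has 8 nodes {V, G, W, Z, H, B, C, P}, right has 1 {T}.
      Root Z: left subtree has 3 nodes {V, G, W}, right has 4 {H, B, C, P}.
        Root W: left subtree has 2 nodes {V, G}, right has 0 { }.
          Root V: left subtree has 0 nodes { }, right has 1 {G}.
        Root C: left subtree has 2 nodes {H, B}, right has 1 {P}.
          Root B: left subtree has 1 node {H}, right has 0 { }.

N G V W H B P C Z T E R K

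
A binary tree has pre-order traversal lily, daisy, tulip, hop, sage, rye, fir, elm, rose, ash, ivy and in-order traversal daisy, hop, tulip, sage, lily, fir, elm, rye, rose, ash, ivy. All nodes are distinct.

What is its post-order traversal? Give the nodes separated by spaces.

The first element of pre-order is the root; it splits in-order into left and right subtrees.
Root lily: left subtree has 4 nodes {daisy, hop, tulip, sage}, right has 6 {fir, elm, rye, rose, ash, ivy}.
  Root daisy: left subtree has 0 nodes { }, right has 3 {hop, tulip, sage}.
    Root tulip: left subtree has 1 node {hop}, right has 1 {sage}.
  Root rye: left subtree has 2 nodes {fir, elm}, right has 3 {rose, ash, ivy}.
    Root fir: left subtree has 0 nodes { }, right has 1 {elm}.
    Root rose: left subtree has 0 nodes { }, right has 2 {ash, ivy}.
      Root ash: left subtree has 0 nodes { }, right has 1 {ivy}.

hop sage tulip daisy elm fir ivy ash rose rye lily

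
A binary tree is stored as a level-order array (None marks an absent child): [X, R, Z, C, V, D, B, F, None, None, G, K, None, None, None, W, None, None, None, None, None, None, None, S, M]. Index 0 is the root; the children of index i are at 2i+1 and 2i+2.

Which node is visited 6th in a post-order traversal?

Post-order visits the left subtree, then the right subtree, then the node.
At X: go left to R.
  At R: go left to C.
    At C: go left to F.
      At F: go left to W.
        W is a leaf — visit W.
      At F: no right child.
      Visit F.
    At C: no right child.
    Visit C.
  At R: go right to V.
    At V: no left child.
    At V: go right to G.
      G is a leaf — visit G.
    Visit V.
  Visit R.
At X: go right to Z.
  At Z: go left to D.
    At D: go left to K.
      At K: go left to S.
        S is a leaf — visit S.
      At K: go right to M.
        M is a leaf — visit M.
      Visit K.
    At D: no right child.
    Visit D.
  At Z: go right to B.
    B is a leaf — visit B.
  Visit Z.
Visit X.
Full post-order sequence: W, F, C, G, V, R, S, M, K, D, B, Z, X.

R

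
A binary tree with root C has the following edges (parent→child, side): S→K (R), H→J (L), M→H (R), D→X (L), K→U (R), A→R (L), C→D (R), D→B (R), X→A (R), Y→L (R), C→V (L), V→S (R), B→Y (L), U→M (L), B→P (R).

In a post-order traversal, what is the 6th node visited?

Post-order visits the left subtree, then the right subtree, then the node.
At C: go left to V.
  At V: no left child.
  At V: go right to S.
    At S: no left child.
    At S: go right to K.
      At K: no left child.
      At K: go right to U.
        At U: go left to M.
          At M: no left child.
          At M: go right to H.
            At H: go left to J.
              J is a leaf — visit J.
            At H: no right child.
            Visit H.
          Visit M.
        At U: no right child.
        Visit U.
      Visit K.
    Visit S.
  Visit V.
At C: go right to D.
  At D: go left to X.
    At X: no left child.
    At X: go right to A.
      At A: go left to R.
        R is a leaf — visit R.
      At A: no right child.
      Visit A.
    Visit X.
  At D: go right to B.
    At B: go left to Y.
      At Y: no left child.
      At Y: go right to L.
        L is a leaf — visit L.
      Visit Y.
    At B: go right to P.
      P is a leaf — visit P.
    Visit B.
  Visit D.
Visit C.
Full post-order sequence: J, H, M, U, K, S, V, R, A, X, L, Y, P, B, D, C.

S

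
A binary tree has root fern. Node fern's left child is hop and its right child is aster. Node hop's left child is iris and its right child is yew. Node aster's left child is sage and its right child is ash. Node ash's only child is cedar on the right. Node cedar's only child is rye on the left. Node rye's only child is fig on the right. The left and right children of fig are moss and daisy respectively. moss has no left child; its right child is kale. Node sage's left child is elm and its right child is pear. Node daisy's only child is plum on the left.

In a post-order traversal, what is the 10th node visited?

Post-order visits the left subtree, then the right subtree, then the node.
At fern: go left to hop.
  At hop: go left to iris.
    iris is a leaf — visit iris.
  At hop: go right to yew.
    yew is a leaf — visit yew.
  Visit hop.
At fern: go right to aster.
  At aster: go left to sage.
    At sage: go left to elm.
      elm is a leaf — visit elm.
    At sage: go right to pear.
      pear is a leaf — visit pear.
    Visit sage.
  At aster: go right to ash.
    At ash: no left child.
    At ash: go right to cedar.
      At cedar: go left to rye.
        At rye: no left child.
        At rye: go right to fig.
          At fig: go left to moss.
            At moss: no left child.
            At moss: go right to kale.
              kale is a leaf — visit kale.
            Visit moss.
          At fig: go right to daisy.
            At daisy: go left to plum.
              plum is a leaf — visit plum.
            At daisy: no right child.
            Visit daisy.
          Visit fig.
        Visit rye.
      At cedar: no right child.
      Visit cedar.
    Visit ash.
  Visit aster.
Visit fern.
Full post-order sequence: iris, yew, hop, elm, pear, sage, kale, moss, plum, daisy, fig, rye, cedar, ash, aster, fern.

daisy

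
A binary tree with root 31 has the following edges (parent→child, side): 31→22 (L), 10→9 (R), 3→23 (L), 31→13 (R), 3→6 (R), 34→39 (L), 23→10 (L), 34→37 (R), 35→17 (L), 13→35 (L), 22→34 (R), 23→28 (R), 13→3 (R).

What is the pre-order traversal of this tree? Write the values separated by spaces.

31 22 34 39 37 13 35 17 3 23 10 9 28 6

Pre-order visits the node, then its left subtree, then its right subtree.
Visit 31.
At 31: go left to 22.
  Visit 22.
  At 22: no left child.
  At 22: go right to 34.
    Visit 34.
    At 34: go left to 39.
      39 is a leaf — visit 39.
    At 34: go right to 37.
      37 is a leaf — visit 37.
At 31: go right to 13.
  Visit 13.
  At 13: go left to 35.
    Visit 35.
    At 35: go left to 17.
      17 is a leaf — visit 17.
    At 35: no right child.
  At 13: go right to 3.
    Visit 3.
    At 3: go left to 23.
      Visit 23.
      At 23: go left to 10.
        Visit 10.
        At 10: no left child.
        At 10: go right to 9.
          9 is a leaf — visit 9.
      At 23: go right to 28.
        28 is a leaf — visit 28.
    At 3: go right to 6.
      6 is a leaf — visit 6.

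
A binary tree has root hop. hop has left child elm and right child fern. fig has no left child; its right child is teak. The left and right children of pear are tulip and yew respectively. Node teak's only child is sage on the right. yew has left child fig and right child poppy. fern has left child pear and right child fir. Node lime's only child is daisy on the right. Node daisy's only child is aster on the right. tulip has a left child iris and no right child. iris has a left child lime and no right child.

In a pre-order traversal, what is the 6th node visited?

iris

Pre-order visits the node, then its left subtree, then its right subtree.
Visit hop.
At hop: go left to elm.
  elm is a leaf — visit elm.
At hop: go right to fern.
  Visit fern.
  At fern: go left to pear.
    Visit pear.
    At pear: go left to tulip.
      Visit tulip.
      At tulip: go left to iris.
        Visit iris.
        At iris: go left to lime.
          Visit lime.
          At lime: no left child.
          At lime: go right to daisy.
            Visit daisy.
            At daisy: no left child.
            At daisy: go right to aster.
              aster is a leaf — visit aster.
        At iris: no right child.
      At tulip: no right child.
    At pear: go right to yew.
      Visit yew.
      At yew: go left to fig.
        Visit fig.
        At fig: no left child.
        At fig: go right to teak.
          Visit teak.
          At teak: no left child.
          At teak: go right to sage.
            sage is a leaf — visit sage.
      At yew: go right to poppy.
        poppy is a leaf — visit poppy.
  At fern: go right to fir.
    fir is a leaf — visit fir.
Full pre-order sequence: hop, elm, fern, pear, tulip, iris, lime, daisy, aster, yew, fig, teak, sage, poppy, fir.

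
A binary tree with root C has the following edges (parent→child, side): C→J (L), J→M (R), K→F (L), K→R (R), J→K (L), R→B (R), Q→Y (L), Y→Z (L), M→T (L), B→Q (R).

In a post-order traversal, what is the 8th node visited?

Post-order visits the left subtree, then the right subtree, then the node.
At C: go left to J.
  At J: go left to K.
    At K: go left to F.
      F is a leaf — visit F.
    At K: go right to R.
      At R: no left child.
      At R: go right to B.
        At B: no left child.
        At B: go right to Q.
          At Q: go left to Y.
            At Y: go left to Z.
              Z is a leaf — visit Z.
            At Y: no right child.
            Visit Y.
          At Q: no right child.
          Visit Q.
        Visit B.
      Visit R.
    Visit K.
  At J: go right to M.
    At M: go left to T.
      T is a leaf — visit T.
    At M: no right child.
    Visit M.
  Visit J.
At C: no right child.
Visit C.
Full post-order sequence: F, Z, Y, Q, B, R, K, T, M, J, C.

T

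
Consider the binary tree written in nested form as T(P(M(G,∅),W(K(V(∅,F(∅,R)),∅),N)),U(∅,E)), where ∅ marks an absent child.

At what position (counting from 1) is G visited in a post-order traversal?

Post-order visits the left subtree, then the right subtree, then the node.
At T: go left to P.
  At P: go left to M.
    At M: go left to G.
      G is a leaf — visit G.
    At M: no right child.
    Visit M.
  At P: go right to W.
    At W: go left to K.
      At K: go left to V.
        At V: no left child.
        At V: go right to F.
          At F: no left child.
          At F: go right to R.
            R is a leaf — visit R.
          Visit F.
        Visit V.
      At K: no right child.
      Visit K.
    At W: go right to N.
      N is a leaf — visit N.
    Visit W.
  Visit P.
At T: go right to U.
  At U: no left child.
  At U: go right to E.
    E is a leaf — visit E.
  Visit U.
Visit T.
Full post-order sequence: G, M, R, F, V, K, N, W, P, E, U, T.

1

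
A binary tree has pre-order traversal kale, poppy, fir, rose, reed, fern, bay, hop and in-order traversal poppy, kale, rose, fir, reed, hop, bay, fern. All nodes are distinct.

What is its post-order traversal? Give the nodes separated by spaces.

poppy rose hop bay fern reed fir kale

The first element of pre-order is the root; it splits in-order into left and right subtrees.
Root kale: left subtree has 1 node {poppy}, right has 6 {rose, fir, reed, hop, bay, fern}.
  Root fir: left subtree has 1 node {rose}, right has 4 {reed, hop, bay, fern}.
    Root reed: left subtree has 0 nodes { }, right has 3 {hop, bay, fern}.
      Root fern: left subtree has 2 nodes {hop, bay}, right has 0 { }.
        Root bay: left subtree has 1 node {hop}, right has 0 { }.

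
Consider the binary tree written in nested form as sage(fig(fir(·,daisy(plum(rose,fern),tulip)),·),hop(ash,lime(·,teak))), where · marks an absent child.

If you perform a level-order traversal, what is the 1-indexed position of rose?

11

Level-order visits nodes level by level from the root, left to right within each level.
Level 0: sage
Level 1: fig, hop
Level 2: fir, ash, lime
Level 3: daisy, teak
Level 4: plum, tulip
Level 5: rose, fern
Full level-order sequence: sage, fig, hop, fir, ash, lime, daisy, teak, plum, tulip, rose, fern.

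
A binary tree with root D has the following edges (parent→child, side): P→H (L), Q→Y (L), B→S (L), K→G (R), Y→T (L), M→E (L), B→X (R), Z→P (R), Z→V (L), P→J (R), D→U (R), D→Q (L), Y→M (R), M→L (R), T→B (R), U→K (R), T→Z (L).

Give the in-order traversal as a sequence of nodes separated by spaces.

V Z H P J T S B X Y E M L Q D U K G

In-order visits the left subtree, then the node, then the right subtree.
At D: go left to Q.
  At Q: go left to Y.
    At Y: go left to T.
      At T: go left to Z.
        At Z: go left to V.
          V is a leaf — visit V.
        Visit Z.
        At Z: go right to P.
          At P: go left to H.
            H is a leaf — visit H.
          Visit P.
          At P: go right to J.
            J is a leaf — visit J.
      Visit T.
      At T: go right to B.
        At B: go left to S.
          S is a leaf — visit S.
        Visit B.
        At B: go right to X.
          X is a leaf — visit X.
    Visit Y.
    At Y: go right to M.
      At M: go left to E.
        E is a leaf — visit E.
      Visit M.
      At M: go right to L.
        L is a leaf — visit L.
  Visit Q.
  At Q: no right child.
Visit D.
At D: go right to U.
  At U: no left child.
  Visit U.
  At U: go right to K.
    At K: no left child.
    Visit K.
    At K: go right to G.
      G is a leaf — visit G.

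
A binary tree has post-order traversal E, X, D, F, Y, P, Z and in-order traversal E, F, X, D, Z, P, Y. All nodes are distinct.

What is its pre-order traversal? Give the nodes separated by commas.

Z, F, E, D, X, P, Y

The last element of post-order is the root; it splits in-order into left and right subtrees.
Root Z: left subtree has 4 nodes {E, F, X, D}, right has 2 {P, Y}.
  Root F: left subtree has 1 node {E}, right has 2 {X, D}.
    Root D: left subtree has 1 node {X}, right has 0 { }.
  Root P: left subtree has 0 nodes { }, right has 1 {Y}.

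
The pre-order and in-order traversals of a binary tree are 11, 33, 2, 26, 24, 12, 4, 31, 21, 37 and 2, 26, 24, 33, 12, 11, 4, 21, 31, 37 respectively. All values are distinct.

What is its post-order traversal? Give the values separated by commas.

24, 26, 2, 12, 33, 21, 37, 31, 4, 11

The first element of pre-order is the root; it splits in-order into left and right subtrees.
Root 11: left subtree has 5 nodes {2, 26, 24, 33, 12}, right has 4 {4, 21, 31, 37}.
  Root 33: left subtree has 3 nodes {2, 26, 24}, right has 1 {12}.
    Root 2: left subtree has 0 nodes { }, right has 2 {26, 24}.
      Root 26: left subtree has 0 nodes { }, right has 1 {24}.
  Root 4: left subtree has 0 nodes { }, right has 3 {21, 31, 37}.
    Root 31: left subtree has 1 node {21}, right has 1 {37}.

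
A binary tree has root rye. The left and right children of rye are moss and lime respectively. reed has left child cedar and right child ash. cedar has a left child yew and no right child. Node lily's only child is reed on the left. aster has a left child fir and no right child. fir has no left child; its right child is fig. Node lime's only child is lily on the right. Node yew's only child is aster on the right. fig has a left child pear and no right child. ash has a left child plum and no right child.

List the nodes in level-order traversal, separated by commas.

rye, moss, lime, lily, reed, cedar, ash, yew, plum, aster, fir, fig, pear

Level-order visits nodes level by level from the root, left to right within each level.
Level 0: rye
Level 1: moss, lime
Level 2: lily
Level 3: reed
Level 4: cedar, ash
Level 5: yew, plum
Level 6: aster
Level 7: fir
Level 8: fig
Level 9: pear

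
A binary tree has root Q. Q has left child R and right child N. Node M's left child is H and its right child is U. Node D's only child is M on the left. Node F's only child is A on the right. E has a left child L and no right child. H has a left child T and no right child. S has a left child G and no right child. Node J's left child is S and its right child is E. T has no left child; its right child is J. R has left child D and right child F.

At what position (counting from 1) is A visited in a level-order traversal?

7

Level-order visits nodes level by level from the root, left to right within each level.
Level 0: Q
Level 1: R, N
Level 2: D, F
Level 3: M, A
Level 4: H, U
Level 5: T
Level 6: J
Level 7: S, E
Level 8: G, L
Full level-order sequence: Q, R, N, D, F, M, A, H, U, T, J, S, E, G, L.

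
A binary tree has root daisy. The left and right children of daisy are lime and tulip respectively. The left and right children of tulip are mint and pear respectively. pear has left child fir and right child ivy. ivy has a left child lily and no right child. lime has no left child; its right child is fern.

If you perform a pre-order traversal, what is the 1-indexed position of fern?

3

Pre-order visits the node, then its left subtree, then its right subtree.
Visit daisy.
At daisy: go left to lime.
  Visit lime.
  At lime: no left child.
  At lime: go right to fern.
    fern is a leaf — visit fern.
At daisy: go right to tulip.
  Visit tulip.
  At tulip: go left to mint.
    mint is a leaf — visit mint.
  At tulip: go right to pear.
    Visit pear.
    At pear: go left to fir.
      fir is a leaf — visit fir.
    At pear: go right to ivy.
      Visit ivy.
      At ivy: go left to lily.
        lily is a leaf — visit lily.
      At ivy: no right child.
Full pre-order sequence: daisy, lime, fern, tulip, mint, pear, fir, ivy, lily.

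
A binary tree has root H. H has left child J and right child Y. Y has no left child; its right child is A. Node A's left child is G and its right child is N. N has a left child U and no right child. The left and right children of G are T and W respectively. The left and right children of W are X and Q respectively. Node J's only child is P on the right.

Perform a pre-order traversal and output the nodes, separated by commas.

Pre-order visits the node, then its left subtree, then its right subtree.
Visit H.
At H: go left to J.
  Visit J.
  At J: no left child.
  At J: go right to P.
    P is a leaf — visit P.
At H: go right to Y.
  Visit Y.
  At Y: no left child.
  At Y: go right to A.
    Visit A.
    At A: go left to G.
      Visit G.
      At G: go left to T.
        T is a leaf — visit T.
      At G: go right to W.
        Visit W.
        At W: go left to X.
          X is a leaf — visit X.
        At W: go right to Q.
          Q is a leaf — visit Q.
    At A: go right to N.
      Visit N.
      At N: go left to U.
        U is a leaf — visit U.
      At N: no right child.

H, J, P, Y, A, G, T, W, X, Q, N, U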